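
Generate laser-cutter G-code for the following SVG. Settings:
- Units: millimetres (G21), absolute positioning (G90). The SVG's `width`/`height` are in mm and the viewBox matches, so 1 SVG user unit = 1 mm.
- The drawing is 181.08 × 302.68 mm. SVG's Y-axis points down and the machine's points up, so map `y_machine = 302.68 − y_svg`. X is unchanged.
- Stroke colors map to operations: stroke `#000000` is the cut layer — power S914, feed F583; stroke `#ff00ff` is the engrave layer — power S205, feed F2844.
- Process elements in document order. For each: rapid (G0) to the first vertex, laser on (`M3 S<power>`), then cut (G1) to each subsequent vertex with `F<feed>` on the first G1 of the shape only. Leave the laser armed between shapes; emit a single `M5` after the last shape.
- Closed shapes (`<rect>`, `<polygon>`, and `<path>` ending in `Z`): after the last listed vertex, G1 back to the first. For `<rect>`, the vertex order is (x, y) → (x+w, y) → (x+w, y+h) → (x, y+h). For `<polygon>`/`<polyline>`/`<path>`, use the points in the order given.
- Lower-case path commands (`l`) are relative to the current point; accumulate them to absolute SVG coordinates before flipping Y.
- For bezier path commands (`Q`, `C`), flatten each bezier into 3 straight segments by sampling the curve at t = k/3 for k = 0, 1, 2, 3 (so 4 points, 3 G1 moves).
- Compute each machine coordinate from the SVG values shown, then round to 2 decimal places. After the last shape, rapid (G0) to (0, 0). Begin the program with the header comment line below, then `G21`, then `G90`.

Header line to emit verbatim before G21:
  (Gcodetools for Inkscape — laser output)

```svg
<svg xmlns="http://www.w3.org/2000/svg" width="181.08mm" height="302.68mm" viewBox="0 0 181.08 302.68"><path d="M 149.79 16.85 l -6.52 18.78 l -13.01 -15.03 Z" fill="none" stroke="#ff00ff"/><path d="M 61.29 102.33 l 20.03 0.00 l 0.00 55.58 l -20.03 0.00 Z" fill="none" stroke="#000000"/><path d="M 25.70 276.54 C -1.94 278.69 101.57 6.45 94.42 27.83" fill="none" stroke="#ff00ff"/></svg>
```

(Gcodetools for Inkscape — laser output)
G21
G90
G0 X149.79 Y285.83
M3 S205
G1 X143.27 Y267.05 F2844
G1 X130.26 Y282.08
G1 X149.79 Y285.83
G0 X61.29 Y200.35
M3 S914
G1 X81.32 Y200.35 F583
G1 X81.32 Y144.77
G1 X61.29 Y144.77
G1 X61.29 Y200.35
G0 X25.70 Y26.14
M3 S205
G1 X32.82 Y94.42 F2844
G1 X73.64 Y219.39
G1 X94.42 Y274.85
M5
G0 X0.00 Y0.00

Since the viewBox matches the mm dimensions, user units are millimetres directly. The only transform is the Y-flip y_m = 302.68 − y_svg.

Shape 1 is a regular polygon drawn with `<path>`. Its stroke #ff00ff means engrave at S205, F2844. After flipping Y the toolpath is (149.79,285.83) → (143.27,267.05) → (130.26,282.08) → (149.79,285.83), returning to the start.

Shape 2 is a rectangle drawn with `<path>`. Its stroke #000000 means cut at S914, F583. After flipping Y the toolpath is (61.29,200.35) → (81.32,200.35) → (81.32,144.77) → (61.29,144.77) → (61.29,200.35), returning to the start.

Shape 3 is a cubic bezier drawn with `<path>`. Its stroke #ff00ff means engrave at S205, F2844. After flipping Y the toolpath is (25.70,26.14) → (32.82,94.42) → (73.64,219.39) → (94.42,274.85).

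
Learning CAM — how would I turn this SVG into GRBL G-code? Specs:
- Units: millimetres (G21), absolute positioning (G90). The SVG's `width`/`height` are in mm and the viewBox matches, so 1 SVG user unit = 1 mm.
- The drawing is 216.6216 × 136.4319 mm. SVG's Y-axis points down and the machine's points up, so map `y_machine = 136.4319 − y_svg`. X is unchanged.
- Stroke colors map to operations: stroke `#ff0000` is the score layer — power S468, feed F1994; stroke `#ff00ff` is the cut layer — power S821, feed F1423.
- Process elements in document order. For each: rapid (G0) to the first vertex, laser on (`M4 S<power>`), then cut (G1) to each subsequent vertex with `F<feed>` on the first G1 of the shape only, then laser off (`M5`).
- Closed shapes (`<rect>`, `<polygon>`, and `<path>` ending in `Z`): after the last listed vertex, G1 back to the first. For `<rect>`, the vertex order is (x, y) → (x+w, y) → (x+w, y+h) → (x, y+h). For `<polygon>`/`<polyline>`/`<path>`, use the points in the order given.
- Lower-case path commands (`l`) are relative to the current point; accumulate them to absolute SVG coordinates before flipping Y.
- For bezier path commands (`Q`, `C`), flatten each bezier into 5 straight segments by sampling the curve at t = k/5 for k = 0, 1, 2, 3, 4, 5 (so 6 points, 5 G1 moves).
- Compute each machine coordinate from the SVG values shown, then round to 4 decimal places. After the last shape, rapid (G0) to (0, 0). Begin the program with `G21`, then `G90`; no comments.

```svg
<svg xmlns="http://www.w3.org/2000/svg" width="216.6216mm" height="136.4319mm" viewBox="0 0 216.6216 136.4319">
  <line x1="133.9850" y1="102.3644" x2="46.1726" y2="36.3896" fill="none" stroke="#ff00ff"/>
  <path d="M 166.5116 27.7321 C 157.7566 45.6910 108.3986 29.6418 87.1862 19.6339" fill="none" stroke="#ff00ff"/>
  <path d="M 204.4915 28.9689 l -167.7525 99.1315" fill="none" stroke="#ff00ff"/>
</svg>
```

G21
G90
G0 X133.9850 Y34.0675
M4 S821
G1 X46.1726 Y100.0423 F1423
M5
G0 X166.5116 Y108.6998
M4 S821
G1 X156.9362 Y101.6850 F1423
G1 X140.9161 Y100.9098
G1 X121.7511 Y104.4519
G1 X102.7411 Y110.3887
G1 X87.1862 Y116.7980
M5
G0 X204.4915 Y107.4630
M4 S821
G1 X36.7390 Y8.3315 F1423
M5
G0 X0.0000 Y0.0000

Since the viewBox matches the mm dimensions, user units are millimetres directly. The only transform is the Y-flip y_m = 136.4319 − y_svg.

Shape 1 is a line segment drawn with `<line>`. Its stroke #ff00ff means cut at S821, F1423. After flipping Y the toolpath is (133.9850,34.0675) → (46.1726,100.0423).

Shape 2 is a cubic bezier drawn with `<path>`. Its stroke #ff00ff means cut at S821, F1423. After flipping Y the toolpath is (166.5116,108.6998) → (156.9362,101.6850) → (140.9161,100.9098) → (121.7511,104.4519) → (102.7411,110.3887) → (87.1862,116.7980).

Shape 3 is a line segment drawn with `<path>`. Its stroke #ff00ff means cut at S821, F1423. After flipping Y the toolpath is (204.4915,107.4630) → (36.7390,8.3315).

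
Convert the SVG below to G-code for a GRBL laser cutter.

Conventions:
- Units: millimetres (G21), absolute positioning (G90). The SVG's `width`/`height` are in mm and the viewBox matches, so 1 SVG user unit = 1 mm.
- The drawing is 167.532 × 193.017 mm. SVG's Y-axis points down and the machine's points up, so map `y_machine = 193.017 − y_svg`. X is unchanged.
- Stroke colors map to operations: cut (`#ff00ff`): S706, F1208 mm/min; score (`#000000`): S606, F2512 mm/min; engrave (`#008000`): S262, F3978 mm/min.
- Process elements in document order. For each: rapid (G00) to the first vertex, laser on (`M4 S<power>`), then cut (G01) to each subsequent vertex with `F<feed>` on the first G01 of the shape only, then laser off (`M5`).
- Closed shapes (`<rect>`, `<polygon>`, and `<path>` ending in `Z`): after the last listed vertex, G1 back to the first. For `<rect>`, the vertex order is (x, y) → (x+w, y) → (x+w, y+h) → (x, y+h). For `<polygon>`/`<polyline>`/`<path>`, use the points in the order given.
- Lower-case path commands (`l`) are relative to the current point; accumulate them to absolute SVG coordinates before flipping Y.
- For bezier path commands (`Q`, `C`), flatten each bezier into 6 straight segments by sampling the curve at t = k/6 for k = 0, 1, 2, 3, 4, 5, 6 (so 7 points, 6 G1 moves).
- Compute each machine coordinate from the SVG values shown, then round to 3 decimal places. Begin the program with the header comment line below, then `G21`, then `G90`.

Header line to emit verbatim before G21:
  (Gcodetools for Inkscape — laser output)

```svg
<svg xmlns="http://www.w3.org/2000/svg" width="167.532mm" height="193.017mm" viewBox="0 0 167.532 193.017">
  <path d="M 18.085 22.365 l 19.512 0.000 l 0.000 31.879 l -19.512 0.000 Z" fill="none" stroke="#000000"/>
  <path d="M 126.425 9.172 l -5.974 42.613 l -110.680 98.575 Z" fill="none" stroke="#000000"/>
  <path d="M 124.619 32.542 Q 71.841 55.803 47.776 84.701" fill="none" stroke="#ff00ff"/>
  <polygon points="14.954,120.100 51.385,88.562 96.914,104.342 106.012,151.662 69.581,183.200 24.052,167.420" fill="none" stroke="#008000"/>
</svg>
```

(Gcodetools for Inkscape — laser output)
G21
G90
G00 X18.085 Y170.652
M4 S606
G01 X37.597 Y170.652 F2512
G01 X37.597 Y138.773
G01 X18.085 Y138.773
G01 X18.085 Y170.652
M5
G00 X126.425 Y183.845
M4 S606
G01 X120.451 Y141.232 F2512
G01 X9.771 Y42.657
G01 X126.425 Y183.845
M5
G00 X124.619 Y160.475
M4 S706
G01 X107.824 Y152.565 F1208
G01 X92.624 Y144.341
G01 X79.019 Y135.805
G01 X67.010 Y126.955
G01 X56.595 Y117.792
G01 X47.776 Y108.316
M5
G00 X14.954 Y72.917
M4 S262
G01 X51.385 Y104.455 F3978
G01 X96.914 Y88.675
G01 X106.012 Y41.355
G01 X69.581 Y9.817
G01 X24.052 Y25.597
G01 X14.954 Y72.917
M5

viewBox `0 0 167.532 193.017` with mm width/height → 1 unit = 1 mm. Flip: y_m = 193.017 − y_svg.

**Shape 1** — `<path>` rectangle, stroke `#000000` → score (S606, F2512). Machine vertices: (18.085,170.652) → (37.597,170.652) → (37.597,138.773) → (18.085,138.773) → (18.085,170.652). Closed: final G1 returns to the first vertex.

**Shape 2** — `<path>` closed polygon, stroke `#000000` → score (S606, F2512). Machine vertices: (126.425,183.845) → (120.451,141.232) → (9.771,42.657) → (126.425,183.845). Closed: final G1 returns to the first vertex.

**Shape 3** — `<path>` quadratic bezier, stroke `#ff00ff` → cut (S706, F1208). Control points (SVG): P0=(124.619,32.542), P1=(71.841,55.803), P2=(47.776,84.701); sampled at t=k/6. Machine vertices: (124.619,160.475) → (107.824,152.565) → (92.624,144.341) → (79.019,135.805) → (67.010,126.955) → (56.595,117.792) → (47.776,108.316). Open path.

**Shape 4** — `<polygon>` regular polygon, stroke `#008000` → engrave (S262, F3978). Machine vertices: (14.954,72.917) → (51.385,104.455) → (96.914,88.675) → (106.012,41.355) → (69.581,9.817) → (24.052,25.597) → (14.954,72.917). Closed: final G1 returns to the first vertex.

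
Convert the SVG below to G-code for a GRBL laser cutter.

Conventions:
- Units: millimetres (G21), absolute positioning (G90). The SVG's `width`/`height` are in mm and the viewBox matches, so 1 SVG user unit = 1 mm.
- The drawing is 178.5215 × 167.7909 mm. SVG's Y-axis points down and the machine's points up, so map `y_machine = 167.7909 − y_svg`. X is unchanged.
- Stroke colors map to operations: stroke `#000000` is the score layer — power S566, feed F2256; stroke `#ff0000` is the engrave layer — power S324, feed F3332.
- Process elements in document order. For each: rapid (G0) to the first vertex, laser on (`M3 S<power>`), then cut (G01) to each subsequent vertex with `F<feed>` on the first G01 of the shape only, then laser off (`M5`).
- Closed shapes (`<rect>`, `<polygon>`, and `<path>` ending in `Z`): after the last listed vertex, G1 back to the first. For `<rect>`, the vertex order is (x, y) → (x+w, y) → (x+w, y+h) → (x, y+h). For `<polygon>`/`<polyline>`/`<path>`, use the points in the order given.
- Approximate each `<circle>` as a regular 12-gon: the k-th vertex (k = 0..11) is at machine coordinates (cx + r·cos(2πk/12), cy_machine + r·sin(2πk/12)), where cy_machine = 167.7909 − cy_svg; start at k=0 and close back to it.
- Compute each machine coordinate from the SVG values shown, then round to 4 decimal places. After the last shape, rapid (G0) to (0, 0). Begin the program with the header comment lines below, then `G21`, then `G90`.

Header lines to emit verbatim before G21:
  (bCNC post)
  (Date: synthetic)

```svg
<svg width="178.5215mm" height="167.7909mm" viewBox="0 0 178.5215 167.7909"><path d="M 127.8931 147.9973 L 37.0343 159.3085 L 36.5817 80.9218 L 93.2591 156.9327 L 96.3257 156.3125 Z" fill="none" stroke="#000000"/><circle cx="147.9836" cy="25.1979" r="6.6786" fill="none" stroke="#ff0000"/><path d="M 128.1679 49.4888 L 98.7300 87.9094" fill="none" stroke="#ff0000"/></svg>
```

(bCNC post)
(Date: synthetic)
G21
G90
G0 X127.8931 Y19.7936
M3 S566
G01 X37.0343 Y8.4824 F2256
G01 X36.5817 Y86.8691
G01 X93.2591 Y10.8582
G01 X96.3257 Y11.4784
G01 X127.8931 Y19.7936
M5
G0 X154.6622 Y142.5930
M3 S324
G01 X153.7674 Y145.9323 F3332
G01 X151.3229 Y148.3768
G01 X147.9836 Y149.2716
G01 X144.6443 Y148.3768
G01 X142.1998 Y145.9323
G01 X141.3050 Y142.5930
G01 X142.1998 Y139.2537
G01 X144.6443 Y136.8092
G01 X147.9836 Y135.9144
G01 X151.3229 Y136.8092
G01 X153.7674 Y139.2537
G01 X154.6622 Y142.5930
M5
G0 X128.1679 Y118.3021
M3 S324
G01 X98.7300 Y79.8815 F3332
M5
G0 X0.0000 Y0.0000

viewBox `0 0 178.5215 167.7909` with mm width/height → 1 unit = 1 mm. Flip: y_m = 167.7909 − y_svg.

**Shape 1** — `<path>` closed polygon, stroke `#000000` → score (S566, F2256). Machine vertices: (127.8931,19.7936) → (37.0343,8.4824) → (36.5817,86.8691) → (93.2591,10.8582) → (96.3257,11.4784) → (127.8931,19.7936). Closed: final G1 returns to the first vertex.

**Shape 2** — `<circle>` circle, stroke `#ff0000` → engrave (S324, F3332). Machine vertices: (154.6622,142.5930) → (153.7674,145.9323) → (151.3229,148.3768) → (147.9836,149.2716) → (144.6443,148.3768) → (142.1998,145.9323) → (141.3050,142.5930) → (142.1998,139.2537) → (144.6443,136.8092) → (147.9836,135.9144) → (151.3229,136.8092) → (153.7674,139.2537) → (154.6622,142.5930). Closed: final G1 returns to the first vertex.

**Shape 3** — `<path>` line segment, stroke `#ff0000` → engrave (S324, F3332). Machine vertices: (128.1679,118.3021) → (98.7300,79.8815). Open path.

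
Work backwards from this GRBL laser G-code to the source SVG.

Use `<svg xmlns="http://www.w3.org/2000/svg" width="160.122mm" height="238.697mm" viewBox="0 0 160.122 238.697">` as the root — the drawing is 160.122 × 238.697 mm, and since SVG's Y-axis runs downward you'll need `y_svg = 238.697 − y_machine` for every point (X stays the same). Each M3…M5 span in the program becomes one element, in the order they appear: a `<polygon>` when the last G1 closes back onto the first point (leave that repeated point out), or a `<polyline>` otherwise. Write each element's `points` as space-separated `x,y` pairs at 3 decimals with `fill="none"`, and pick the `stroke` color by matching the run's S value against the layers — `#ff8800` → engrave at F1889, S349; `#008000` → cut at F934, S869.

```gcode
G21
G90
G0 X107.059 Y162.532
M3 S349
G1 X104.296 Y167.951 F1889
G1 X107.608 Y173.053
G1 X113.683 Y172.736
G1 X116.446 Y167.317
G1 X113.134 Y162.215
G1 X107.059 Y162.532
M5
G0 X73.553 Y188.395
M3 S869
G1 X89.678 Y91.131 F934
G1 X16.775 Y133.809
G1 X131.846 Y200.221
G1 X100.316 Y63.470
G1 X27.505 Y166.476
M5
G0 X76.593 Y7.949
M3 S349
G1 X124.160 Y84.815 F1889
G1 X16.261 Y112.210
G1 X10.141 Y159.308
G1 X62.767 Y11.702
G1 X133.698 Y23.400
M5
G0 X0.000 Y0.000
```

<svg xmlns="http://www.w3.org/2000/svg" width="160.122mm" height="238.697mm" viewBox="0 0 160.122 238.697">
  <polygon points="107.059,76.165 104.296,70.746 107.608,65.644 113.683,65.961 116.446,71.380 113.134,76.482" fill="none" stroke="#ff8800"/>
  <polyline points="73.553,50.302 89.678,147.566 16.775,104.888 131.846,38.476 100.316,175.227 27.505,72.221" fill="none" stroke="#008000"/>
  <polyline points="76.593,230.748 124.160,153.882 16.261,126.487 10.141,79.389 62.767,226.995 133.698,215.297" fill="none" stroke="#ff8800"/>
</svg>

Machine Y-up, SVG Y-down with viewBox height 238.697, so y_svg = 238.697 − y_machine; X carries over.

Run 1: S349 ⇒ engrave layer `#ff8800`. The run returns to its start, so emit a `<polygon>` with points (Y-flipped): 107.059,76.165 104.296,70.746 107.608,65.644 113.683,65.961 116.446,71.380 113.134,76.482.

Run 2: S869 ⇒ cut layer `#008000`. The run is open, so emit a `<polyline>` with points (Y-flipped): 73.553,50.302 89.678,147.566 16.775,104.888 131.846,38.476 100.316,175.227 27.505,72.221.

Run 3: the run's S349 means `#ff8800` (engrave). The run is open, so emit a `<polyline>` with points (Y-flipped): 76.593,230.748 124.160,153.882 16.261,126.487 10.141,79.389 62.767,226.995 133.698,215.297.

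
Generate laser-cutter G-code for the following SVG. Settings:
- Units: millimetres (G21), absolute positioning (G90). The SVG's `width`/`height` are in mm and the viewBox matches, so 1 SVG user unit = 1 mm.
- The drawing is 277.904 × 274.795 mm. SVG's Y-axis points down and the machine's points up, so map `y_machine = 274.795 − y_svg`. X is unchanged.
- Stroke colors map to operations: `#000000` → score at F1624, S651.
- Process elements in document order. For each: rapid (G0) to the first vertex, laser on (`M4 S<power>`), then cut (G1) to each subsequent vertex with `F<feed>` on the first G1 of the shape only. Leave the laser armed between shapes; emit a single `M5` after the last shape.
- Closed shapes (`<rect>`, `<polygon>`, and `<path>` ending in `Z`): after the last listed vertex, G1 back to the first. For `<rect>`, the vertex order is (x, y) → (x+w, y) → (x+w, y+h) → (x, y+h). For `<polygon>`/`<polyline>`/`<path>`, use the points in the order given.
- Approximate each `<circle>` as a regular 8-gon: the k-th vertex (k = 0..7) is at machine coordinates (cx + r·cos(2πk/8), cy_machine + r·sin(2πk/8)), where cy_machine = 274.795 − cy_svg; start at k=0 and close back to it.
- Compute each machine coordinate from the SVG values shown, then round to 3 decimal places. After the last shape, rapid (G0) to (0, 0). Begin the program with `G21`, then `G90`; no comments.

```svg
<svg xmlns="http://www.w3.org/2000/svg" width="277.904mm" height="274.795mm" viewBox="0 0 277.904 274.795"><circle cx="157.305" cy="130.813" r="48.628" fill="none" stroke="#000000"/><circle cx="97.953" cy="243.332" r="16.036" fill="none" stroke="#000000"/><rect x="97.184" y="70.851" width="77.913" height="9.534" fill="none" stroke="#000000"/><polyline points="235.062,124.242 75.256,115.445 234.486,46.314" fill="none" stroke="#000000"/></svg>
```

G21
G90
G0 X205.933 Y143.982
M4 S651
G1 X191.690 Y178.367 F1624
G1 X157.305 Y192.610
G1 X122.920 Y178.367
G1 X108.677 Y143.982
G1 X122.920 Y109.597
G1 X157.305 Y95.354
G1 X191.690 Y109.597
G1 X205.933 Y143.982
G0 X113.989 Y31.463
M4 S651
G1 X109.292 Y42.802 F1624
G1 X97.953 Y47.499
G1 X86.614 Y42.802
G1 X81.917 Y31.463
G1 X86.614 Y20.124
G1 X97.953 Y15.427
G1 X109.292 Y20.124
G1 X113.989 Y31.463
G0 X97.184 Y203.944
M4 S651
G1 X175.097 Y203.944 F1624
G1 X175.097 Y194.410
G1 X97.184 Y194.410
G1 X97.184 Y203.944
G0 X235.062 Y150.553
M4 S651
G1 X75.256 Y159.350 F1624
G1 X234.486 Y228.481
M5
G0 X0.000 Y0.000

1 u = 1 mm; y_m = 274.795 − y.

[1] `<circle>` circle, #000000→score S651 F1624: (205.933,143.982) → (191.690,178.367) → (157.305,192.610) → (122.920,178.367) → (108.677,143.982) → (122.920,109.597) → (157.305,95.354) → (191.690,109.597) → (205.933,143.982) (closed)

[2] `<circle>` circle, #000000→score S651 F1624: (113.989,31.463) → (109.292,42.802) → (97.953,47.499) → (86.614,42.802) → (81.917,31.463) → (86.614,20.124) → (97.953,15.427) → (109.292,20.124) → (113.989,31.463) (closed)

[3] `<rect>` rectangle, #000000→score S651 F1624: (97.184,203.944) → (175.097,203.944) → (175.097,194.410) → (97.184,194.410) → (97.184,203.944) (closed)

[4] `<polyline>` open polyline, #000000→score S651 F1624: (235.062,150.553) → (75.256,159.350) → (234.486,228.481)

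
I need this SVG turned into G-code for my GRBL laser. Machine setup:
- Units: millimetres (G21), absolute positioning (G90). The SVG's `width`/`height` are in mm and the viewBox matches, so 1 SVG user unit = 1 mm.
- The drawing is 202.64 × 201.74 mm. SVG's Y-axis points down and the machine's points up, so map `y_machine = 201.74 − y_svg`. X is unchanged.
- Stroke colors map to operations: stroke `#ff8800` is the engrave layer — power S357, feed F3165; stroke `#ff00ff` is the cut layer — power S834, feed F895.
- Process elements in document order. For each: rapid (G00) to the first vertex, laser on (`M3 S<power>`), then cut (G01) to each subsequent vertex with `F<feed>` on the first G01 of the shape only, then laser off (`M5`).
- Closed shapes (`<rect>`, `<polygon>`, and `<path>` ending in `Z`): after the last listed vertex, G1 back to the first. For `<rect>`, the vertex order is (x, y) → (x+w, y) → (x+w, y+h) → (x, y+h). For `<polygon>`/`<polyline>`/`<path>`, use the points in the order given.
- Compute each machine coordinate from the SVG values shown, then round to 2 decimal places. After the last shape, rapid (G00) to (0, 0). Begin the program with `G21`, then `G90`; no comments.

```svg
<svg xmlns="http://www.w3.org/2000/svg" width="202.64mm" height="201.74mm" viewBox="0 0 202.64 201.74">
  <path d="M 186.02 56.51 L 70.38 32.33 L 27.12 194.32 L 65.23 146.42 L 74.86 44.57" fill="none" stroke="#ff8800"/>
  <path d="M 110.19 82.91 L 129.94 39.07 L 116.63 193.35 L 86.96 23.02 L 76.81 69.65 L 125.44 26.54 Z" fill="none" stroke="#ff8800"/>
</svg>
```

Since the viewBox matches the mm dimensions, user units are millimetres directly. The only transform is the Y-flip y_m = 201.74 − y_svg.

Shape 1 is a open polyline drawn with `<path>`. Its stroke #ff8800 means engrave at S357, F3165. After flipping Y the toolpath is (186.02,145.23) → (70.38,169.41) → (27.12,7.42) → (65.23,55.32) → (74.86,157.17).

Shape 2 is a closed polygon drawn with `<path>`. Its stroke #ff8800 means engrave at S357, F3165. After flipping Y the toolpath is (110.19,118.83) → (129.94,162.67) → (116.63,8.39) → (86.96,178.72) → (76.81,132.09) → (125.44,175.20) → (110.19,118.83), returning to the start.

G21
G90
G00 X186.02 Y145.23
M3 S357
G01 X70.38 Y169.41 F3165
G01 X27.12 Y7.42
G01 X65.23 Y55.32
G01 X74.86 Y157.17
M5
G00 X110.19 Y118.83
M3 S357
G01 X129.94 Y162.67 F3165
G01 X116.63 Y8.39
G01 X86.96 Y178.72
G01 X76.81 Y132.09
G01 X125.44 Y175.20
G01 X110.19 Y118.83
M5
G00 X0.00 Y0.00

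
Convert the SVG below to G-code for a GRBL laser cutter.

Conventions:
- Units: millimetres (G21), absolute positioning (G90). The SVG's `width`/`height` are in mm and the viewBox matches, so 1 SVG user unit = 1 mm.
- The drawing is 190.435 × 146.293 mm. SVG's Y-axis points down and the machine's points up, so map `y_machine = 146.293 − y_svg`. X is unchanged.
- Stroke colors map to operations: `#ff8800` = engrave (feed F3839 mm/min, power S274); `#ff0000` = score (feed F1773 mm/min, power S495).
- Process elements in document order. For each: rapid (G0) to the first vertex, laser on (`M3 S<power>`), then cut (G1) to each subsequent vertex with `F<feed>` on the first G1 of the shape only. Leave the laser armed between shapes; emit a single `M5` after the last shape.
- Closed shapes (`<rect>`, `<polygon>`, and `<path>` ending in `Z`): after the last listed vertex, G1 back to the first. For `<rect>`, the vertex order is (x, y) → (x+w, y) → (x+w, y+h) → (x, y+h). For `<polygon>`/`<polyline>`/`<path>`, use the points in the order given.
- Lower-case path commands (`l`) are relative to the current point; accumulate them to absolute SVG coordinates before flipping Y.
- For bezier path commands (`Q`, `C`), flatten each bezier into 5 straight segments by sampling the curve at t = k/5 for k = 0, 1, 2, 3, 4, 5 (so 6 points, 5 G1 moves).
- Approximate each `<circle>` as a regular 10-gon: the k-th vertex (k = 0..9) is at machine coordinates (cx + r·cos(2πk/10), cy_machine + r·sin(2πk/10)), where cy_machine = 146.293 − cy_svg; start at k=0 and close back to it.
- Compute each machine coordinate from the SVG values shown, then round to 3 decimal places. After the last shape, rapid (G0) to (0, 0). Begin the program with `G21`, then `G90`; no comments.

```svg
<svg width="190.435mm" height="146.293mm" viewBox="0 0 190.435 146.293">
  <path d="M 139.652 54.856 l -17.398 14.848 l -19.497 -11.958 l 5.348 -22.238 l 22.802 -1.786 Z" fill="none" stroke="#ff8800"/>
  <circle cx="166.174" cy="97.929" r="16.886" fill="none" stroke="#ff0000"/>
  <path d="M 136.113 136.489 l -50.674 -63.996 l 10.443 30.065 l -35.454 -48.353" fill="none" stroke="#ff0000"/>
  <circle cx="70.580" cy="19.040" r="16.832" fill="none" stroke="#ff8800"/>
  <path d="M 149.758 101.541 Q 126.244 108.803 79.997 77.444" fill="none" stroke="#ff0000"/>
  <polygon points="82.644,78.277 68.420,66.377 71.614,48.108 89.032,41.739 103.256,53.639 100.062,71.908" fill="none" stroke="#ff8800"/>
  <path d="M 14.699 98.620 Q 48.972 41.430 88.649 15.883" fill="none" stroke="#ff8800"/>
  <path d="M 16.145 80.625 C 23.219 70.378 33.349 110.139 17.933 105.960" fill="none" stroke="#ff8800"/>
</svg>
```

G21
G90
G0 X139.652 Y91.437
M3 S274
G1 X122.254 Y76.589 F3839
G1 X102.757 Y88.547
G1 X108.105 Y110.785
G1 X130.907 Y112.571
G1 X139.652 Y91.437
G0 X183.060 Y48.364
M3 S495
G1 X179.835 Y58.289 F1773
G1 X171.392 Y64.424
G1 X160.956 Y64.424
G1 X152.513 Y58.289
G1 X149.288 Y48.364
G1 X152.513 Y38.439
G1 X160.956 Y32.304
G1 X171.392 Y32.304
G1 X179.835 Y38.439
G1 X183.060 Y48.364
G0 X136.113 Y9.804
M3 S495
G1 X85.439 Y73.800 F1773
G1 X95.882 Y43.735
G1 X60.428 Y92.088
G0 X87.412 Y127.253
M3 S274
G1 X84.197 Y137.147 F3839
G1 X75.781 Y143.261
G1 X65.379 Y143.261
G1 X56.963 Y137.147
G1 X53.748 Y127.253
G1 X56.963 Y117.359
G1 X65.379 Y111.245
G1 X75.781 Y111.245
G1 X84.197 Y117.359
G1 X87.412 Y127.253
G0 X149.758 Y44.752
M3 S495
G1 X139.443 Y43.392 F1773
G1 X127.310 Y45.122
G1 X113.357 Y49.941
G1 X97.586 Y57.850
G1 X79.997 Y68.849
G0 X82.644 Y68.016
M3 S274
G1 X68.420 Y79.916 F3839
G1 X71.614 Y98.185
G1 X89.032 Y104.554
G1 X103.256 Y92.654
G1 X100.062 Y74.385
G1 X82.644 Y68.016
G0 X14.699 Y47.673
M3 S274
G1 X28.624 Y69.283 F3839
G1 X42.982 Y88.362
G1 X57.772 Y104.910
G1 X72.994 Y118.925
G1 X88.649 Y130.410
G0 X16.145 Y65.668
M3 S274
G1 X20.527 Y66.567 F3839
G1 X24.270 Y59.973
G1 X26.001 Y50.397
G1 X24.346 Y42.347
G1 X17.933 Y40.333
M5
G0 X0.000 Y0.000

Since the viewBox matches the mm dimensions, user units are millimetres directly. The only transform is the Y-flip y_m = 146.293 − y_svg.

Shape 1 is a regular polygon drawn with `<path>`. Its stroke #ff8800 means engrave at S274, F3839. After flipping Y the toolpath is (139.652,91.437) → (122.254,76.589) → (102.757,88.547) → (108.105,110.785) → (130.907,112.571) → (139.652,91.437), returning to the start.

Shape 2 is a circle drawn with `<circle>`. Its stroke #ff0000 means score at S495, F1773. After flipping Y the toolpath is (183.060,48.364) → (179.835,58.289) → (171.392,64.424) → (160.956,64.424) → (152.513,58.289) → (149.288,48.364) → (152.513,38.439) → (160.956,32.304) → (171.392,32.304) → (179.835,38.439) → (183.060,48.364), returning to the start.

Shape 3 is a open polyline drawn with `<path>`. Its stroke #ff0000 means score at S495, F1773. After flipping Y the toolpath is (136.113,9.804) → (85.439,73.800) → (95.882,43.735) → (60.428,92.088).

Shape 4 is a circle drawn with `<circle>`. Its stroke #ff8800 means engrave at S274, F3839. After flipping Y the toolpath is (87.412,127.253) → (84.197,137.147) → (75.781,143.261) → (65.379,143.261) → (56.963,137.147) → (53.748,127.253) → (56.963,117.359) → (65.379,111.245) → (75.781,111.245) → (84.197,117.359) → (87.412,127.253), returning to the start.

Shape 5 is a quadratic bezier drawn with `<path>`. Its stroke #ff0000 means score at S495, F1773. After flipping Y the toolpath is (149.758,44.752) → (139.443,43.392) → (127.310,45.122) → (113.357,49.941) → (97.586,57.850) → (79.997,68.849).

Shape 6 is a regular polygon drawn with `<polygon>`. Its stroke #ff8800 means engrave at S274, F3839. After flipping Y the toolpath is (82.644,68.016) → (68.420,79.916) → (71.614,98.185) → (89.032,104.554) → (103.256,92.654) → (100.062,74.385) → (82.644,68.016), returning to the start.

Shape 7 is a quadratic bezier drawn with `<path>`. Its stroke #ff8800 means engrave at S274, F3839. After flipping Y the toolpath is (14.699,47.673) → (28.624,69.283) → (42.982,88.362) → (57.772,104.910) → (72.994,118.925) → (88.649,130.410).

Shape 8 is a cubic bezier drawn with `<path>`. Its stroke #ff8800 means engrave at S274, F3839. After flipping Y the toolpath is (16.145,65.668) → (20.527,66.567) → (24.270,59.973) → (26.001,50.397) → (24.346,42.347) → (17.933,40.333).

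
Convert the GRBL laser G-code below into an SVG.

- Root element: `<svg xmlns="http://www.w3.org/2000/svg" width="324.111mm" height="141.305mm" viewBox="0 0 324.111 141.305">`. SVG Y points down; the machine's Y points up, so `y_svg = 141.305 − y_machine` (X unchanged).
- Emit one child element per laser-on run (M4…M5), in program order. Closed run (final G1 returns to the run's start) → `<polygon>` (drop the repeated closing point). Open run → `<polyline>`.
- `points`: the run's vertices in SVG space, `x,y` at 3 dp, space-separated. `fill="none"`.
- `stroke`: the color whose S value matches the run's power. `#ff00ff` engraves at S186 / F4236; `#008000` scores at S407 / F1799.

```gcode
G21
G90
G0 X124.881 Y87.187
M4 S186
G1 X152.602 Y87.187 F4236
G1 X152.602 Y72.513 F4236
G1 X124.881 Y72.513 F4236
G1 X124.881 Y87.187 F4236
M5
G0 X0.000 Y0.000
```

Machine Y-up, SVG Y-down with viewBox height 141.305, so y_svg = 141.305 − y_machine; X carries over. Every run uses S186, so all elements get stroke `#ff00ff` (engrave).

Run 1: The run returns to its start, so emit a `<polygon>` with points (Y-flipped): 124.881,54.118 152.602,54.118 152.602,68.792 124.881,68.792.

<svg xmlns="http://www.w3.org/2000/svg" width="324.111mm" height="141.305mm" viewBox="0 0 324.111 141.305">
  <polygon points="124.881,54.118 152.602,54.118 152.602,68.792 124.881,68.792" fill="none" stroke="#ff00ff"/>
</svg>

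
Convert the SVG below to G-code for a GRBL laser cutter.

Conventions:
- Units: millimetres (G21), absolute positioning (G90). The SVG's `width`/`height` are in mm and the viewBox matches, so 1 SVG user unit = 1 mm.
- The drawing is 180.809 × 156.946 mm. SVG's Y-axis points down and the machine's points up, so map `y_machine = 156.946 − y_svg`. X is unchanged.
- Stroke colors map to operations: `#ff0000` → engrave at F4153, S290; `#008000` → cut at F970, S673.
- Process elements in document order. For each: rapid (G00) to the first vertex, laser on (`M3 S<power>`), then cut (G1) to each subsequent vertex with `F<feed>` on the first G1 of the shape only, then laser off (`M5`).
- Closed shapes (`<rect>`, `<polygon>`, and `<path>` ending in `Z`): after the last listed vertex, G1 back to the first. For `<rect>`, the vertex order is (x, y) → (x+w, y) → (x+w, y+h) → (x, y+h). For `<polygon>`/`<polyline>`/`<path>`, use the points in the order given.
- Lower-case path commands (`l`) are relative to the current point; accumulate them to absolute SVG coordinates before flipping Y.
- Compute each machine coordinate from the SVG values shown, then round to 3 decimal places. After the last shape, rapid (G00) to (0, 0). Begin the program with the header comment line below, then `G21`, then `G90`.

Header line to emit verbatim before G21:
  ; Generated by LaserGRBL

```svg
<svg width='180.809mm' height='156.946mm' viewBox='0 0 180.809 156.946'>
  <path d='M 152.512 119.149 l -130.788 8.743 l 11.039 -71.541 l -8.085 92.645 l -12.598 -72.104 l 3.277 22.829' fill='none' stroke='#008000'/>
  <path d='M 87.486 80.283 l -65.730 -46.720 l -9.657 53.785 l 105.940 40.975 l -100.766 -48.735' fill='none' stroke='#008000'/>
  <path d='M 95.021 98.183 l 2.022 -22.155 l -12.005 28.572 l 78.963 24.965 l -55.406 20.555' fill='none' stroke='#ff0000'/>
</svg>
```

; Generated by LaserGRBL
G21
G90
G00 X152.512 Y37.797
M3 S673
G1 X21.724 Y29.054 F970
G1 X32.763 Y100.595
G1 X24.678 Y7.950
G1 X12.080 Y80.054
G1 X15.357 Y57.225
M5
G00 X87.486 Y76.663
M3 S673
G1 X21.756 Y123.383 F970
G1 X12.099 Y69.598
G1 X118.039 Y28.623
G1 X17.273 Y77.358
M5
G00 X95.021 Y58.763
M3 S290
G1 X97.043 Y80.918 F4153
G1 X85.038 Y52.346
G1 X164.001 Y27.381
G1 X108.595 Y6.826
M5
G00 X0.000 Y0.000

1 u = 1 mm; y_m = 156.946 − y.

[1] `<path>` open polyline, #008000→cut S673 F970: (152.512,37.797) → (21.724,29.054) → (32.763,100.595) → (24.678,7.950) → (12.080,80.054) → (15.357,57.225)

[2] `<path>` open polyline, #008000→cut S673 F970: (87.486,76.663) → (21.756,123.383) → (12.099,69.598) → (118.039,28.623) → (17.273,77.358)

[3] `<path>` open polyline, #ff0000→engrave S290 F4153: (95.021,58.763) → (97.043,80.918) → (85.038,52.346) → (164.001,27.381) → (108.595,6.826)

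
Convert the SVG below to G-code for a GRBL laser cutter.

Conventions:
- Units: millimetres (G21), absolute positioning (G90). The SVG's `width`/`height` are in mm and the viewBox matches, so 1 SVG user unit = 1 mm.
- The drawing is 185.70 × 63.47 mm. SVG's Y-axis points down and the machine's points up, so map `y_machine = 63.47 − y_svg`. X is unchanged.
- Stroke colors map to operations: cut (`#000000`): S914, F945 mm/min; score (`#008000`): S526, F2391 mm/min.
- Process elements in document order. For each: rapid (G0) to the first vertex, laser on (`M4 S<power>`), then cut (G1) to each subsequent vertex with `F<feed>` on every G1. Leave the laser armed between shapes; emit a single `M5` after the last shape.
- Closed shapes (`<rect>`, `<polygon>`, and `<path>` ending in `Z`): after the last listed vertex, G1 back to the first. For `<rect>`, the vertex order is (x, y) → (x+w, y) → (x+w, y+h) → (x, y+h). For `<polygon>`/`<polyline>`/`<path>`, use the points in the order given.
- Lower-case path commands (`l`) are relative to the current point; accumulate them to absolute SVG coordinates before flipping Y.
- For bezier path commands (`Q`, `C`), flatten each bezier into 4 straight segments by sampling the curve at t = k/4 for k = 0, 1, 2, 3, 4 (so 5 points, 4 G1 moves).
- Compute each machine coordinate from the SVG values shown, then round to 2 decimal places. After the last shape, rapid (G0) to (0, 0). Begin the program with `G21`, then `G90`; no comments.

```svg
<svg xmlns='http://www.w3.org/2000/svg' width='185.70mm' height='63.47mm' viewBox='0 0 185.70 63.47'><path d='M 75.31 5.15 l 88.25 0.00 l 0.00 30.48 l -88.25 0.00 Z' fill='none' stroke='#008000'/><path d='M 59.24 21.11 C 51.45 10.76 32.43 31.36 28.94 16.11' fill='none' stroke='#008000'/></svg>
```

1 u = 1 mm; y_m = 63.47 − y.

[1] `<path>` rectangle, #008000→score S526 F2391: (75.31,58.32) → (163.56,58.32) → (163.56,27.84) → (75.31,27.84) → (75.31,58.32) (closed)

[2] `<path>` cubic bezier, #008000→score S526 F2391: (59.24,42.36) → (51.71,45.36) → (42.48,43.02) → (34.05,41.60) → (28.94,47.36)

G21
G90
G0 X75.31 Y58.32
M4 S526
G1 X163.56 Y58.32 F2391
G1 X163.56 Y27.84 F2391
G1 X75.31 Y27.84 F2391
G1 X75.31 Y58.32 F2391
G0 X59.24 Y42.36
M4 S526
G1 X51.71 Y45.36 F2391
G1 X42.48 Y43.02 F2391
G1 X34.05 Y41.60 F2391
G1 X28.94 Y47.36 F2391
M5
G0 X0.00 Y0.00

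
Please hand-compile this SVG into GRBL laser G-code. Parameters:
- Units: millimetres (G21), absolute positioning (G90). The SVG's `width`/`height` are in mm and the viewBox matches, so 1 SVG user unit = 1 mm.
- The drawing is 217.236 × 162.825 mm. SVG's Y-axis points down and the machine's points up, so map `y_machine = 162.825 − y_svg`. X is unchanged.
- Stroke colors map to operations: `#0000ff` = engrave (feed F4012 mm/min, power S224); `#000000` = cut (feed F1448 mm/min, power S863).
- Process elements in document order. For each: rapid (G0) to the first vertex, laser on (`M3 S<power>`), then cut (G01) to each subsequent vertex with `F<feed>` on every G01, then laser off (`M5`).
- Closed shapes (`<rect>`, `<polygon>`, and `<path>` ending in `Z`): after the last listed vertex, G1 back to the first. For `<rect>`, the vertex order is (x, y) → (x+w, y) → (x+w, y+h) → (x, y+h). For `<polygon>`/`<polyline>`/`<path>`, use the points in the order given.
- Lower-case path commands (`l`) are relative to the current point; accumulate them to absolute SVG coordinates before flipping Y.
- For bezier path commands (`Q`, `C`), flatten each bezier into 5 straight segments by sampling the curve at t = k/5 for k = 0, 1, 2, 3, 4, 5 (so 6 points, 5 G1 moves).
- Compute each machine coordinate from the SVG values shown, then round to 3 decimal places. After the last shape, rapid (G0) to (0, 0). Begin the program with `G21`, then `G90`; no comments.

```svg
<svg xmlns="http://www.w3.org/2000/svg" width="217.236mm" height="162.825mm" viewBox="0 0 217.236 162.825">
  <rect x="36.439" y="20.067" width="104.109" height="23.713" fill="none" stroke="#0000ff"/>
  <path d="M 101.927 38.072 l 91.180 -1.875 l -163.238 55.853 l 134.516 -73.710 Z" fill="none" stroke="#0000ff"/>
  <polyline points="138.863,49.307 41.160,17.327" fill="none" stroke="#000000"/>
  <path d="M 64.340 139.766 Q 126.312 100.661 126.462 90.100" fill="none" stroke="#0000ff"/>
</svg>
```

1 u = 1 mm; y_m = 162.825 − y.

[1] `<rect>` rectangle, #0000ff→engrave S224 F4012: (36.439,142.758) → (140.548,142.758) → (140.548,119.045) → (36.439,119.045) → (36.439,142.758) (closed)

[2] `<path>` closed polygon, #0000ff→engrave S224 F4012: (101.927,124.753) → (193.107,126.628) → (29.869,70.775) → (164.385,144.485) → (101.927,124.753) (closed)

[3] `<polyline>` line segment, #000000→cut S863 F1448: (138.863,113.518) → (41.160,145.498)

[4] `<path>` quadratic bezier, #0000ff→engrave S224 F4012: (64.340,23.059) → (86.656,37.559) → (104.026,49.776) → (116.450,59.709) → (123.929,67.359) → (126.462,72.725)

G21
G90
G0 X36.439 Y142.758
M3 S224
G01 X140.548 Y142.758 F4012
G01 X140.548 Y119.045 F4012
G01 X36.439 Y119.045 F4012
G01 X36.439 Y142.758 F4012
M5
G0 X101.927 Y124.753
M3 S224
G01 X193.107 Y126.628 F4012
G01 X29.869 Y70.775 F4012
G01 X164.385 Y144.485 F4012
G01 X101.927 Y124.753 F4012
M5
G0 X138.863 Y113.518
M3 S863
G01 X41.160 Y145.498 F1448
M5
G0 X64.340 Y23.059
M3 S224
G01 X86.656 Y37.559 F4012
G01 X104.026 Y49.776 F4012
G01 X116.450 Y59.709 F4012
G01 X123.929 Y67.359 F4012
G01 X126.462 Y72.725 F4012
M5
G0 X0.000 Y0.000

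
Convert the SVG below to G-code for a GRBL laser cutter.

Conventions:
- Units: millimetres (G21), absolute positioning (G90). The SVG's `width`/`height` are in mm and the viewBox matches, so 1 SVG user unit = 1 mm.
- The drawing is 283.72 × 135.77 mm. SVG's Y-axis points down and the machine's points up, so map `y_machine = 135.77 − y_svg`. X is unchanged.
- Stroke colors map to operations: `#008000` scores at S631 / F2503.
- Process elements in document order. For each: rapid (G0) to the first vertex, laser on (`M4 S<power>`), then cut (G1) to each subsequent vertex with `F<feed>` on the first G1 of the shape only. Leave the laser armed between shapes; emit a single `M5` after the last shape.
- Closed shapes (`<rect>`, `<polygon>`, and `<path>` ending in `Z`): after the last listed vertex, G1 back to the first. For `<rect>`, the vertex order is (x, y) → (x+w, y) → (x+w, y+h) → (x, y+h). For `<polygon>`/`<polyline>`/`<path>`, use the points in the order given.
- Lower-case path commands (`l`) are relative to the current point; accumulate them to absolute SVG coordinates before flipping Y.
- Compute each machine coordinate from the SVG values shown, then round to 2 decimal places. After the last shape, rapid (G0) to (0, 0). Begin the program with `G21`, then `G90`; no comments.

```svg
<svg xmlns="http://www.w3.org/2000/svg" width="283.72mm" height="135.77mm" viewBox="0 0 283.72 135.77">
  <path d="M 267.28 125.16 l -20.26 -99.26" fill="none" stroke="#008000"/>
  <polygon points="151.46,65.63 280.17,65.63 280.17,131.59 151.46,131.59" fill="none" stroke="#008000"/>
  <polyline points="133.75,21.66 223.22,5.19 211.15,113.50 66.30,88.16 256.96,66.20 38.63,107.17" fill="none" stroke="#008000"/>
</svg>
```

G21
G90
G0 X267.28 Y10.61
M4 S631
G1 X247.02 Y109.87 F2503
G0 X151.46 Y70.14
M4 S631
G1 X280.17 Y70.14 F2503
G1 X280.17 Y4.18
G1 X151.46 Y4.18
G1 X151.46 Y70.14
G0 X133.75 Y114.11
M4 S631
G1 X223.22 Y130.58 F2503
G1 X211.15 Y22.27
G1 X66.30 Y47.61
G1 X256.96 Y69.57
G1 X38.63 Y28.60
M5
G0 X0.00 Y0.00

Since the viewBox matches the mm dimensions, user units are millimetres directly. The only transform is the Y-flip y_m = 135.77 − y_svg.

Shape 1 is a line segment drawn with `<path>`. Its stroke #008000 means score at S631, F2503. After flipping Y the toolpath is (267.28,10.61) → (247.02,109.87).

Shape 2 is a rectangle drawn with `<polygon>`. Its stroke #008000 means score at S631, F2503. After flipping Y the toolpath is (151.46,70.14) → (280.17,70.14) → (280.17,4.18) → (151.46,4.18) → (151.46,70.14), returning to the start.

Shape 3 is a open polyline drawn with `<polyline>`. Its stroke #008000 means score at S631, F2503. After flipping Y the toolpath is (133.75,114.11) → (223.22,130.58) → (211.15,22.27) → (66.30,47.61) → (256.96,69.57) → (38.63,28.60).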